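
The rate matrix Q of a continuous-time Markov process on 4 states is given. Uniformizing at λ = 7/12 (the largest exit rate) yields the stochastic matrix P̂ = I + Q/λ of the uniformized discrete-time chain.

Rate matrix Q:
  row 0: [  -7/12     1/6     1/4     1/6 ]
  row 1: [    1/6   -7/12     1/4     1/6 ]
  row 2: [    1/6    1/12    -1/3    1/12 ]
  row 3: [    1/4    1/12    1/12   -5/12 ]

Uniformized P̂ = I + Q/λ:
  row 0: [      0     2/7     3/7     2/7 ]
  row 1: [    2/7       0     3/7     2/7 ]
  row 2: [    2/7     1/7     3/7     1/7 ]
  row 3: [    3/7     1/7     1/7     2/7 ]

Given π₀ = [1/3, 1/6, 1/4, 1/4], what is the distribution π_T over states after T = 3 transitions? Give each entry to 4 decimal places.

π = [0.2459, 0.1579, 0.3615, 0.2347]

t=0: π = [0.3333, 0.1667, 0.2500, 0.2500]
t=1: π = [0.2262, 0.1667, 0.3571, 0.2500]
t=2: π = [0.2568, 0.1514, 0.3571, 0.2347]
t=3: π = [0.2459, 0.1579, 0.3615, 0.2347]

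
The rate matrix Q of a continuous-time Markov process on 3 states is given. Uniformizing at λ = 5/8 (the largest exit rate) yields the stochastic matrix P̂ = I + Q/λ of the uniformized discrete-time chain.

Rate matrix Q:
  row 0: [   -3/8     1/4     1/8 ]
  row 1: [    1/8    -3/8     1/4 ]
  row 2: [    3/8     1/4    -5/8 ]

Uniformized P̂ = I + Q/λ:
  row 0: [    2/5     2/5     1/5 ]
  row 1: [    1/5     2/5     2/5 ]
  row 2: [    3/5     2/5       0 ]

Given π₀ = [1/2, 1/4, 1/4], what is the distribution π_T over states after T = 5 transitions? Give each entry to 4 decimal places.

t=0: π = [0.5000, 0.2500, 0.2500]
t=1: π = [0.4000, 0.4000, 0.2000]
t=2: π = [0.3600, 0.4000, 0.2400]
t=3: π = [0.3680, 0.4000, 0.2320]
t=4: π = [0.3664, 0.4000, 0.2336]
t=5: π = [0.3667, 0.4000, 0.2333]

π = [0.3667, 0.4000, 0.2333]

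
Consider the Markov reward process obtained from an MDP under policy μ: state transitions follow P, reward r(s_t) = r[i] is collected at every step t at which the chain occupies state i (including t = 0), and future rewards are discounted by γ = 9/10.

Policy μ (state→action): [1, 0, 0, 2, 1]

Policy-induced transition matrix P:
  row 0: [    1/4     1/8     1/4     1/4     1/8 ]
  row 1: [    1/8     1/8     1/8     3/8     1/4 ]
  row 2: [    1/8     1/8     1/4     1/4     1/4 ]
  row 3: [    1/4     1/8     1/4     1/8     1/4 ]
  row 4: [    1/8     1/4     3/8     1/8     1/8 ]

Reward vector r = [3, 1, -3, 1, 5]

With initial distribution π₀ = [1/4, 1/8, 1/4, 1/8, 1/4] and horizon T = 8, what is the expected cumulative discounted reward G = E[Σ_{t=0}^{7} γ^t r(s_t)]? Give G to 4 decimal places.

G = 6.7419

t=0: π = [0.2500, 0.1250, 0.2500, 0.1250, 0.2500], E[r] = 1.5000, γ^t·E[r] = 1.500000, running G = 1.500000
t=1: π = [0.1719, 0.1563, 0.2656, 0.2188, 0.1875], E[r] = 1.0313, γ^t·E[r] = 0.928125, running G = 2.428125
t=2: π = [0.1738, 0.1484, 0.2539, 0.2188, 0.2051], E[r] = 1.1523, γ^t·E[r] = 0.933398, running G = 3.361523
t=3: π = [0.1741, 0.1506, 0.2571, 0.2156, 0.2026], E[r] = 1.1304, γ^t·E[r] = 0.824041, running G = 4.185564
t=4: π = [0.1737, 0.1503, 0.2565, 0.2166, 0.2029], E[r] = 1.1331, γ^t·E[r] = 0.743398, running G = 4.928962
t=5: π = [0.1738, 0.1504, 0.2566, 0.2164, 0.2029], E[r] = 1.1330, γ^t·E[r] = 0.669005, running G = 5.597967
t=6: π = [0.1738, 0.1504, 0.2566, 0.2164, 0.2029], E[r] = 1.1329, γ^t·E[r] = 0.602071, running G = 6.200038
t=7: π = [0.1738, 0.1504, 0.2566, 0.2164, 0.2029], E[r] = 1.1329, γ^t·E[r] = 0.541875, running G = 6.741913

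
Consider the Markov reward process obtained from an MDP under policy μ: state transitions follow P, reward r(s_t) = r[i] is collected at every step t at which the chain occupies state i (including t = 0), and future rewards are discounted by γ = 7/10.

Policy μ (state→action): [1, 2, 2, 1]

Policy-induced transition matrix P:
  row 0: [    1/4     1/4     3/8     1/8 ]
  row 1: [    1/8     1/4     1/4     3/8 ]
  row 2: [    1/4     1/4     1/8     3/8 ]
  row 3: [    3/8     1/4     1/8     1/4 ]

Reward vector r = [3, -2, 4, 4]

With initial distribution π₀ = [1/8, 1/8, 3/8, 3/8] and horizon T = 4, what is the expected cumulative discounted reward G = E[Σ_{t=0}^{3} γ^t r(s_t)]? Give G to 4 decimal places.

G = 6.5488

t=0: π = [0.1250, 0.1250, 0.3750, 0.3750], E[r] = 3.1250, γ^t·E[r] = 3.125000, running G = 3.125000
t=1: π = [0.2813, 0.2500, 0.1719, 0.2969], E[r] = 2.2188, γ^t·E[r] = 1.553125, running G = 4.678125
t=2: π = [0.2559, 0.2500, 0.2266, 0.2676], E[r] = 2.2441, γ^t·E[r] = 1.099629, running G = 5.777754
t=3: π = [0.2522, 0.2500, 0.2202, 0.2776], E[r] = 2.2478, γ^t·E[r] = 0.770996, running G = 6.548750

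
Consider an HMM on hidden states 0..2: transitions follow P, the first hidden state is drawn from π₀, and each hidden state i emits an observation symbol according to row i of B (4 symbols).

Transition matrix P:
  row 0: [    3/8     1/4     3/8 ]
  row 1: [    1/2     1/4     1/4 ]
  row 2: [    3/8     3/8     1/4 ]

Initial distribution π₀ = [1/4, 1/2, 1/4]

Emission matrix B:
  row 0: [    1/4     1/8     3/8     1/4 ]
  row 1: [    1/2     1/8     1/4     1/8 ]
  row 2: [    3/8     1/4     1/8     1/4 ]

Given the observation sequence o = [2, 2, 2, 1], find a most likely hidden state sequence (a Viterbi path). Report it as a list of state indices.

path = [1, 0, 0, 2]

t=0: δ = [9.375e-02, 1.250e-01, 3.125e-02]  (obs o_0=2)
t=1: δ = [2.344e-02, 7.812e-03, 4.395e-03]  ψ = [1, 1, 0]  (obs o_1=2)
t=2: δ = [3.296e-03, 1.465e-03, 1.099e-03]  ψ = [0, 0, 0]  (obs o_2=2)
t=3: δ = [1.545e-04, 1.030e-04, 3.090e-04]  ψ = [0, 0, 0]  (obs o_3=1)
backtrack: best end state = 2; path = [1, 0, 0, 2]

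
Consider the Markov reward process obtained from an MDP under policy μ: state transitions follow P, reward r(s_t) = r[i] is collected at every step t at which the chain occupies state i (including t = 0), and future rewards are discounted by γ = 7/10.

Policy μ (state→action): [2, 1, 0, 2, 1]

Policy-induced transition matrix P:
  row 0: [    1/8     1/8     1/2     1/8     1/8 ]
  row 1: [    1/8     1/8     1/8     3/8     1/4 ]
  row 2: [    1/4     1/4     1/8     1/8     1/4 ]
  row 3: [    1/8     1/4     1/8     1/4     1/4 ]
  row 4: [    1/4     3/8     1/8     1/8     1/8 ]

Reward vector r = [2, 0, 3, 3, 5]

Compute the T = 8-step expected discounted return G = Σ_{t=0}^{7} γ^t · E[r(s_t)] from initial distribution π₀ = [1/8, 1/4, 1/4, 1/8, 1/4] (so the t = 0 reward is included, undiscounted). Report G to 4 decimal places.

t=0: π = [0.1250, 0.2500, 0.2500, 0.1250, 0.2500], E[r] = 2.6250, γ^t·E[r] = 2.625000, running G = 2.625000
t=1: π = [0.1875, 0.2344, 0.1719, 0.2031, 0.2031], E[r] = 2.5156, γ^t·E[r] = 1.760938, running G = 4.385938
t=2: π = [0.1719, 0.2227, 0.1953, 0.2090, 0.2012], E[r] = 2.5625, γ^t·E[r] = 1.255625, running G = 5.641563
t=3: π = [0.1746, 0.2258, 0.1895, 0.2068, 0.2034], E[r] = 2.5547, γ^t·E[r] = 0.876258, running G = 6.517820
t=4: π = [0.1741, 0.2254, 0.1905, 0.2073, 0.2028], E[r] = 2.5553, γ^t·E[r] = 0.613527, running G = 7.131347
t=5: π = [0.1742, 0.2254, 0.1903, 0.2073, 0.2029], E[r] = 2.5554, γ^t·E[r] = 0.429486, running G = 7.560834
t=6: π = [0.1741, 0.2254, 0.1903, 0.2073, 0.2029], E[r] = 2.5553, γ^t·E[r] = 0.300634, running G = 7.861467
t=7: π = [0.1741, 0.2254, 0.1903, 0.2073, 0.2029], E[r] = 2.5554, γ^t·E[r] = 0.210445, running G = 8.071912

G = 8.0719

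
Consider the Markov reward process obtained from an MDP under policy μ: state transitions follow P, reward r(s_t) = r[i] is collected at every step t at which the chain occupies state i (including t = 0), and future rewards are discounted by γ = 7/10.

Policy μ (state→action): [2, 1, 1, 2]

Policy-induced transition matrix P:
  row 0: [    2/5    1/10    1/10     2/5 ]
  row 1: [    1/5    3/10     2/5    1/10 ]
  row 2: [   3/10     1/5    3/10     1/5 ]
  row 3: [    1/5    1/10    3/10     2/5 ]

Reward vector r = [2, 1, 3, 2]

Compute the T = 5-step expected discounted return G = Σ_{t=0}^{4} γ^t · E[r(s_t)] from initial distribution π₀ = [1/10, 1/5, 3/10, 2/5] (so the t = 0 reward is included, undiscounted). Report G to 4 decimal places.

t=0: π = [0.1000, 0.2000, 0.3000, 0.4000], E[r] = 2.1000, γ^t·E[r] = 2.100000, running G = 2.100000
t=1: π = [0.2500, 0.1700, 0.3000, 0.2800], E[r] = 2.1300, γ^t·E[r] = 1.491000, running G = 3.591000
t=2: π = [0.2800, 0.1640, 0.2670, 0.2890], E[r] = 2.1030, γ^t·E[r] = 1.030470, running G = 4.621470
t=3: π = [0.2827, 0.1595, 0.2604, 0.2974], E[r] = 2.1009, γ^t·E[r] = 0.720609, running G = 5.342079
t=4: π = [0.2826, 0.1579, 0.2594, 0.3001], E[r] = 2.1015, γ^t·E[r] = 0.504563, running G = 5.846642

G = 5.8466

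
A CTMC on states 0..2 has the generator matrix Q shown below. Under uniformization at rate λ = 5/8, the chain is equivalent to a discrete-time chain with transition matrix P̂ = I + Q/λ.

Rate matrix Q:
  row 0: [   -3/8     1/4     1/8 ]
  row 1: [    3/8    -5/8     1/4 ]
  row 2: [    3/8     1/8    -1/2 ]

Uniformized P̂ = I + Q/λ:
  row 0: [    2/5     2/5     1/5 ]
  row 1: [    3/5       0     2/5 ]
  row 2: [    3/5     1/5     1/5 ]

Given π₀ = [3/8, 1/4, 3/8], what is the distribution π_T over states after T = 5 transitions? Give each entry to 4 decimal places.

t=0: π = [0.3750, 0.2500, 0.3750]
t=1: π = [0.5250, 0.2250, 0.2500]
t=2: π = [0.4950, 0.2600, 0.2450]
t=3: π = [0.5010, 0.2470, 0.2520]
t=4: π = [0.4998, 0.2508, 0.2494]
t=5: π = [0.5000, 0.2498, 0.2502]

π = [0.5000, 0.2498, 0.2502]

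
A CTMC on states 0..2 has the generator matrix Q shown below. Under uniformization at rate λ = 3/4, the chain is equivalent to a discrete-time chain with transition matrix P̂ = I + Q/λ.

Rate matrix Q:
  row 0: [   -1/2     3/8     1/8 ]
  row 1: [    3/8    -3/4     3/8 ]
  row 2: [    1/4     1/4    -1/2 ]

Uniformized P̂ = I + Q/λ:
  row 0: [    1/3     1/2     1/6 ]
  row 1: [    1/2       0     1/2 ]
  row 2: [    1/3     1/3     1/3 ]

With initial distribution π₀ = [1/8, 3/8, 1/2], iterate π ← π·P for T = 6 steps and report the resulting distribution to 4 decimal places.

π = [0.3827, 0.2985, 0.3188]

t=0: π = [0.1250, 0.3750, 0.5000]
t=1: π = [0.3958, 0.2292, 0.3750]
t=2: π = [0.3715, 0.3229, 0.3056]
t=3: π = [0.3872, 0.2876, 0.3252]
t=4: π = [0.3813, 0.3020, 0.3167]
t=5: π = [0.3837, 0.2962, 0.3201]
t=6: π = [0.3827, 0.2985, 0.3188]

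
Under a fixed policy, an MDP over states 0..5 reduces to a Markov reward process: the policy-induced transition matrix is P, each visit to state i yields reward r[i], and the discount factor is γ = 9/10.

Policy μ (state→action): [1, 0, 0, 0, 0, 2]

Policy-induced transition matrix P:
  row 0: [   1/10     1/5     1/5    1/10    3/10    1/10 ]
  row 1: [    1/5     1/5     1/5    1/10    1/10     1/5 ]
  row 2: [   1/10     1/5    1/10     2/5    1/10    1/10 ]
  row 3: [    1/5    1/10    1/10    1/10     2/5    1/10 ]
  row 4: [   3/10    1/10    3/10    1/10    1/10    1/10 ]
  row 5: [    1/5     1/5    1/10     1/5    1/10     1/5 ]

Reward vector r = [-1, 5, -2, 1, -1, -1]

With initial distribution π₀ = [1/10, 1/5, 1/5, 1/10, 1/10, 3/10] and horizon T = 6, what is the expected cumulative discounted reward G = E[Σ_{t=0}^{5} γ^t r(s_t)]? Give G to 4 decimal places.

t=0: π = [0.1000, 0.2000, 0.2000, 0.1000, 0.1000, 0.3000], E[r] = 0.2000, γ^t·E[r] = 0.200000, running G = 0.200000
t=1: π = [0.1800, 0.1800, 0.1500, 0.1900, 0.1500, 0.1500], E[r] = 0.3100, γ^t·E[r] = 0.279000, running G = 0.479000
t=2: π = [0.1820, 0.1660, 0.1660, 0.1600, 0.1930, 0.1330], E[r] = 0.1500, γ^t·E[r] = 0.121500, running G = 0.600500
t=3: π = [0.1845, 0.1647, 0.1734, 0.1631, 0.1844, 0.1299], E[r] = 0.1410, γ^t·E[r] = 0.102789, running G = 0.703289
t=4: π = [0.1827, 0.1653, 0.1718, 0.1650, 0.1858, 0.1295], E[r] = 0.1497, γ^t·E[r] = 0.098231, running G = 0.801520
t=5: π = [0.1831, 0.1649, 0.1720, 0.1645, 0.1860, 0.1295], E[r] = 0.1465, γ^t·E[r] = 0.086514, running G = 0.888034

G = 0.8880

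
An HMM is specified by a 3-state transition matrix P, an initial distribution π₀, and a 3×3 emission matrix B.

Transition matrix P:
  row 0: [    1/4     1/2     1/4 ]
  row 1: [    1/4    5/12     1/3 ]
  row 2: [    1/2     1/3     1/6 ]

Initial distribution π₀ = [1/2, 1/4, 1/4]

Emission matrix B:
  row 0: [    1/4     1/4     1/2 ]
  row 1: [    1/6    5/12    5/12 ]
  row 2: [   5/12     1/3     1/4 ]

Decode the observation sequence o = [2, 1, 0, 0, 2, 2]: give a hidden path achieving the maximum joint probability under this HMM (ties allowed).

t=0: δ = [2.500e-01, 1.042e-01, 6.250e-02]  (obs o_0=2)
t=1: δ = [1.562e-02, 5.208e-02, 2.083e-02]  ψ = [0, 0, 0]  (obs o_1=1)
t=2: δ = [3.255e-03, 3.617e-03, 7.234e-03]  ψ = [1, 1, 1]  (obs o_2=0)
t=3: δ = [9.042e-04, 4.019e-04, 5.023e-04]  ψ = [2, 2, 1]  (obs o_3=0)
t=4: δ = [1.256e-04, 1.884e-04, 5.651e-05]  ψ = [2, 0, 0]  (obs o_4=2)
t=5: δ = [2.355e-05, 3.270e-05, 1.570e-05]  ψ = [1, 1, 1]  (obs o_5=2)
backtrack: best end state = 1; path = [0, 1, 2, 0, 1, 1]

path = [0, 1, 2, 0, 1, 1]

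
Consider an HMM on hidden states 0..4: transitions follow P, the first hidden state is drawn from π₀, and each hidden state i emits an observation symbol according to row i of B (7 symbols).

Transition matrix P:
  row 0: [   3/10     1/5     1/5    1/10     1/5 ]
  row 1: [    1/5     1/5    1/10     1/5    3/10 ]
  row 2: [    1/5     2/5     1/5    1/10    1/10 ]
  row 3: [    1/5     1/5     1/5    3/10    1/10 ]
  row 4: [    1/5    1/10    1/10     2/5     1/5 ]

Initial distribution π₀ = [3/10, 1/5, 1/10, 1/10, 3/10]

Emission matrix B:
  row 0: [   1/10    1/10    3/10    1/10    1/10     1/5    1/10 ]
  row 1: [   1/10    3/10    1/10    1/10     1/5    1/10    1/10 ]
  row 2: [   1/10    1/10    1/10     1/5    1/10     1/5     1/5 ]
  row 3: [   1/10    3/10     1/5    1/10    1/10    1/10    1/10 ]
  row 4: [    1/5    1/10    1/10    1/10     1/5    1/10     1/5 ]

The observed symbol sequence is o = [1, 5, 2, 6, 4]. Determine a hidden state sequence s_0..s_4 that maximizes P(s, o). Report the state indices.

t=0: δ = [3.000e-02, 6.000e-02, 1.000e-02, 3.000e-02, 3.000e-02]  (obs o_0=1)
t=1: δ = [2.400e-03, 1.200e-03, 1.200e-03, 1.200e-03, 1.800e-03]  ψ = [1, 1, 0, 1, 1]  (obs o_1=5)
t=2: δ = [2.160e-04, 4.800e-05, 4.800e-05, 1.440e-04, 4.800e-05]  ψ = [0, 0, 0, 4, 0]  (obs o_2=2)
t=3: δ = [6.480e-06, 4.320e-06, 8.640e-06, 4.320e-06, 8.640e-06]  ψ = [0, 0, 0, 3, 0]  (obs o_3=6)
t=4: δ = [1.944e-07, 6.912e-07, 1.728e-07, 3.456e-07, 3.456e-07]  ψ = [0, 2, 2, 4, 4]  (obs o_4=4)
backtrack: best end state = 1; path = [1, 0, 0, 2, 1]

path = [1, 0, 0, 2, 1]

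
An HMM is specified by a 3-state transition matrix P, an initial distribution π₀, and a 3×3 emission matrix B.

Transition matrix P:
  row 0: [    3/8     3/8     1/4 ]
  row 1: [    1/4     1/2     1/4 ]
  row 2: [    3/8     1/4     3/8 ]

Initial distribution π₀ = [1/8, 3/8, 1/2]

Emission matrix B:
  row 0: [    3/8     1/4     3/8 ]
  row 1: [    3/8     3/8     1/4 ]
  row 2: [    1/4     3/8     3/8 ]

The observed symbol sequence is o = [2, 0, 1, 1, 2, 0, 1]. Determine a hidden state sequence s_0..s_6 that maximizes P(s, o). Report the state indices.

path = [2, 0, 1, 1, 1, 1, 1]

t=0: δ = [4.688e-02, 9.375e-02, 1.875e-01]  (obs o_0=2)
t=1: δ = [2.637e-02, 1.758e-02, 1.758e-02]  ψ = [2, 1, 2]  (obs o_1=0)
t=2: δ = [2.472e-03, 3.708e-03, 2.472e-03]  ψ = [0, 0, 0]  (obs o_2=1)
t=3: δ = [2.317e-04, 6.952e-04, 3.476e-04]  ψ = [0, 1, 1]  (obs o_3=1)
t=4: δ = [6.518e-05, 8.690e-05, 6.518e-05]  ψ = [1, 1, 1]  (obs o_4=2)
t=5: δ = [9.166e-06, 1.629e-05, 6.110e-06]  ψ = [0, 1, 2]  (obs o_5=0)
t=6: δ = [1.018e-06, 3.055e-06, 1.528e-06]  ψ = [1, 1, 1]  (obs o_6=1)
backtrack: best end state = 1; path = [2, 0, 1, 1, 1, 1, 1]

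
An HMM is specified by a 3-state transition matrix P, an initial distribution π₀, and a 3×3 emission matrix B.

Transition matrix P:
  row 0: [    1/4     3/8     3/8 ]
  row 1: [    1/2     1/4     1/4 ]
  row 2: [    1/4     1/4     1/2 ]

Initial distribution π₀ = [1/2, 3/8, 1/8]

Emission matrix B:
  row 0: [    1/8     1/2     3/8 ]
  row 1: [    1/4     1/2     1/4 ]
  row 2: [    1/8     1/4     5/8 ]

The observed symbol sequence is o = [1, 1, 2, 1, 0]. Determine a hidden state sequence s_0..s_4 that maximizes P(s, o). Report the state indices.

t=0: δ = [2.500e-01, 1.875e-01, 3.125e-02]  (obs o_0=1)
t=1: δ = [4.688e-02, 4.688e-02, 2.344e-02]  ψ = [1, 0, 0]  (obs o_1=1)
t=2: δ = [8.789e-03, 4.395e-03, 1.099e-02]  ψ = [1, 0, 0]  (obs o_2=2)
t=3: δ = [1.373e-03, 1.648e-03, 1.373e-03]  ψ = [2, 0, 2]  (obs o_3=1)
t=4: δ = [1.030e-04, 1.287e-04, 8.583e-05]  ψ = [1, 0, 2]  (obs o_4=0)
backtrack: best end state = 1; path = [1, 0, 2, 0, 1]

path = [1, 0, 2, 0, 1]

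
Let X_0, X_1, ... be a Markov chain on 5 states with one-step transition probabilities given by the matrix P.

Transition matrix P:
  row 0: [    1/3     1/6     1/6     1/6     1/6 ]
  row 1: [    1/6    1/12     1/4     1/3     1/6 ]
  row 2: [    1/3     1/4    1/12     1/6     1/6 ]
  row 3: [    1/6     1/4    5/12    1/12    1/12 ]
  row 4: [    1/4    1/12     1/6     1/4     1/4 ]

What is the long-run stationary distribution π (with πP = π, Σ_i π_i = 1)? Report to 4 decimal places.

Balance equations π_j = Σ_i π_i·P[i][j]:
  π_0 = 1/3·π_0 + 1/6·π_1 + 1/3·π_2 + 1/6·π_3 + 1/4·π_4
  π_1 = 1/6·π_0 + 1/12·π_1 + 1/4·π_2 + 1/4·π_3 + 1/12·π_4
  π_2 = 1/6·π_0 + 1/4·π_1 + 1/12·π_2 + 5/12·π_3 + 1/6·π_4
  π_3 = 1/6·π_0 + 1/3·π_1 + 1/6·π_2 + 1/12·π_3 + 1/4·π_4
  normalize: π_0 + π_1 + π_2 + π_3 + π_4 = 1
Solving the linear system gives exactly π = [1027/3969, 76/441, 40/189, 766/3969, 652/3969].

π = [0.2588, 0.1723, 0.2116, 0.1930, 0.1643]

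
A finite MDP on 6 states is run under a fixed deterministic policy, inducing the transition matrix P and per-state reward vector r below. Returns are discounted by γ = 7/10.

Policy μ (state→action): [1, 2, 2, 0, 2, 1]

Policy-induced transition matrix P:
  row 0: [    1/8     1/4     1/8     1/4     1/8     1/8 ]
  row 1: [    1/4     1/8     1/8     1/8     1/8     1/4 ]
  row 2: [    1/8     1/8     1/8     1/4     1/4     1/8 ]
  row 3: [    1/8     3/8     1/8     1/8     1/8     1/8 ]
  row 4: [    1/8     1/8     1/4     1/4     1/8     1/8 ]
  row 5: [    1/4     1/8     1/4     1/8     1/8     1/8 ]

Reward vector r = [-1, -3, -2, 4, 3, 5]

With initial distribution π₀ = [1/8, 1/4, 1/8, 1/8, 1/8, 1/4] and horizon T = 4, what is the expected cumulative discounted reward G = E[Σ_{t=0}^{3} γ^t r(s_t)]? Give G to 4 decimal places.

G = 2.3021

t=0: π = [0.1250, 0.2500, 0.1250, 0.1250, 0.1250, 0.2500], E[r] = 1.0000, γ^t·E[r] = 1.000000, running G = 1.000000
t=1: π = [0.1875, 0.1719, 0.1719, 0.1719, 0.1406, 0.1563], E[r] = 0.8438, γ^t·E[r] = 0.590625, running G = 1.590625
t=2: π = [0.1660, 0.1914, 0.1621, 0.1875, 0.1465, 0.1465], E[r] = 0.8574, γ^t·E[r] = 0.420137, running G = 2.010762
t=3: π = [0.1672, 0.1926, 0.1616, 0.1843, 0.1453, 0.1489], E[r] = 0.8494, γ^t·E[r] = 0.291332, running G = 2.302094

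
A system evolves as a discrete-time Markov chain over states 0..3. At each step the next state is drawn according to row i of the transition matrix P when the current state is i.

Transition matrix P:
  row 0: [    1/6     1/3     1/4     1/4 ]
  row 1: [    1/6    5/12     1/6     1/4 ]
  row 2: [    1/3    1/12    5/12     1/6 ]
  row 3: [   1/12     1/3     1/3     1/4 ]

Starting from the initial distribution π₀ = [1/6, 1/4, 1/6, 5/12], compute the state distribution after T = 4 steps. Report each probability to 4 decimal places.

t=0: π = [0.1667, 0.2500, 0.1667, 0.4167]
t=1: π = [0.1597, 0.3125, 0.2917, 0.2361]
t=2: π = [0.1956, 0.2865, 0.2922, 0.2257]
t=3: π = [0.1966, 0.2841, 0.2936, 0.2256]
t=4: π = [0.1968, 0.2836, 0.2941, 0.2255]

π = [0.1968, 0.2836, 0.2941, 0.2255]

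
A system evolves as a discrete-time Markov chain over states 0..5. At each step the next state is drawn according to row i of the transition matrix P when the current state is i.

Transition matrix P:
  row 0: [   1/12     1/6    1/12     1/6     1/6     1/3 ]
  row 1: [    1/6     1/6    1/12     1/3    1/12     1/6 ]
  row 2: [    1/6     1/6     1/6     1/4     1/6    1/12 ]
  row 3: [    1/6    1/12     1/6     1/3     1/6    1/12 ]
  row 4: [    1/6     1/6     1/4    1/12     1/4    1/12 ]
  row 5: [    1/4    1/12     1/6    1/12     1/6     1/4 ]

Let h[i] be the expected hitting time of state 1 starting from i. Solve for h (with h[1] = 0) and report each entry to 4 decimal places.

h = [7.3481, 0.0000, 7.2597, 7.9197, 7.1397, 7.8625]

First-step conditioning: h[1] = 0; for i ≠ 1, h[i] = 1 + Σ_k P[i][k]·h[k].
  h[0] = 1 + 1/12·h[0] + 1/12·h[2] + 1/6·h[3] + 1/6·h[4] + 1/3·h[5]
  h[2] = 1 + 1/6·h[0] + 1/6·h[2] + 1/4·h[3] + 1/6·h[4] + 1/12·h[5]
  h[3] = 1 + 1/6·h[0] + 1/6·h[2] + 1/3·h[3] + 1/6·h[4] + 1/12·h[5]
  h[4] = 1 + 1/6·h[0] + 1/4·h[2] + 1/12·h[3] + 1/4·h[4] + 1/12·h[5]
  h[5] = 1 + 1/4·h[0] + 1/6·h[2] + 1/12·h[3] + 1/6·h[4] + 1/4·h[5]
Solving the 5×5 linear system over states ≠ 1 gives exactly h = [62216/8467, 0, 61468/8467, 67056/8467, 60452/8467, 66572/8467] (h[1] = 0 is the target).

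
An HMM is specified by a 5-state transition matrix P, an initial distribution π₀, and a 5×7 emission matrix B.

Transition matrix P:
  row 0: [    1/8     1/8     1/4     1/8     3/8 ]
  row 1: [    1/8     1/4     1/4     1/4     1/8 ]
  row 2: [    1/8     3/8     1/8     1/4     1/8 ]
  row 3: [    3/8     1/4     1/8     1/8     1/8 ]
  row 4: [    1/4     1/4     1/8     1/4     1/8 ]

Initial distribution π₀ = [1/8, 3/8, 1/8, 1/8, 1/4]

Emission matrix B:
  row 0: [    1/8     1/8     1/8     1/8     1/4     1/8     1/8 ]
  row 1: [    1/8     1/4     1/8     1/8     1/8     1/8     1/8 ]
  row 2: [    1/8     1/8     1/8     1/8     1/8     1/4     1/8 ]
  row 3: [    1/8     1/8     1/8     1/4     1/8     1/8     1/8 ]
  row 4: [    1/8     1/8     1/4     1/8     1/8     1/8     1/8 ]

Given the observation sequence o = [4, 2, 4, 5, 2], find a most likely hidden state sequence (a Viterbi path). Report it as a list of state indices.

t=0: δ = [3.125e-02, 4.688e-02, 1.562e-02, 1.562e-02, 3.125e-02]  (obs o_0=4)
t=1: δ = [9.766e-04, 1.465e-03, 1.465e-03, 1.465e-03, 2.930e-03]  ψ = [4, 1, 1, 1, 0]  (obs o_1=2)
t=2: δ = [1.831e-04, 9.155e-05, 4.578e-05, 9.155e-05, 4.578e-05]  ψ = [4, 4, 1, 4, 0]  (obs o_2=4)
t=3: δ = [4.292e-06, 2.861e-06, 1.144e-05, 2.861e-06, 8.583e-06]  ψ = [3, 0, 0, 0, 0]  (obs o_3=5)
t=4: δ = [2.682e-07, 5.364e-07, 1.788e-07, 3.576e-07, 4.023e-07]  ψ = [4, 2, 2, 2, 0]  (obs o_4=2)
backtrack: best end state = 1; path = [0, 4, 0, 2, 1]

path = [0, 4, 0, 2, 1]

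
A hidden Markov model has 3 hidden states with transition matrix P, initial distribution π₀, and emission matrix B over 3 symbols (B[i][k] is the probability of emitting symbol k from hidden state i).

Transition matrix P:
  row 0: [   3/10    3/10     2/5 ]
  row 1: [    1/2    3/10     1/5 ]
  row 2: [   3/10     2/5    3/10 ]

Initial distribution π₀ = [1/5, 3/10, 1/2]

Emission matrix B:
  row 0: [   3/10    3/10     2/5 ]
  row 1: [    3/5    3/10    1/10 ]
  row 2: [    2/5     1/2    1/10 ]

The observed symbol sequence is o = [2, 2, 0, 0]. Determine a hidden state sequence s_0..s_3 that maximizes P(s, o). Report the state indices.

path = [0, 0, 2, 1]

t=0: δ = [8.000e-02, 3.000e-02, 5.000e-02]  (obs o_0=2)
t=1: δ = [9.600e-03, 2.400e-03, 3.200e-03]  ψ = [0, 0, 0]  (obs o_1=2)
t=2: δ = [8.640e-04, 1.728e-03, 1.536e-03]  ψ = [0, 0, 0]  (obs o_2=0)
t=3: δ = [2.592e-04, 3.686e-04, 1.843e-04]  ψ = [1, 2, 2]  (obs o_3=0)
backtrack: best end state = 1; path = [0, 0, 2, 1]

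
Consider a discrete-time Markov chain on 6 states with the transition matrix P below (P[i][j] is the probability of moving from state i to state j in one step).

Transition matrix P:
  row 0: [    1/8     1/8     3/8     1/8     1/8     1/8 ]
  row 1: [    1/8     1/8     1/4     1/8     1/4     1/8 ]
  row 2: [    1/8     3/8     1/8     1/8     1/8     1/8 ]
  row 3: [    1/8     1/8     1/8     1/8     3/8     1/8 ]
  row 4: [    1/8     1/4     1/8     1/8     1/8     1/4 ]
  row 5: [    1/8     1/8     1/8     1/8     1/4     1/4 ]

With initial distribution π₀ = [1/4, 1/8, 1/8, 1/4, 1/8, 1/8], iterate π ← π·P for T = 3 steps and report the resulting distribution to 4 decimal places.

π = [0.1250, 0.1941, 0.1816, 0.1250, 0.2031, 0.1711]

t=0: π = [0.2500, 0.1250, 0.1250, 0.2500, 0.1250, 0.1250]
t=1: π = [0.1250, 0.1719, 0.2031, 0.1250, 0.2188, 0.1563]
t=2: π = [0.1250, 0.2031, 0.1777, 0.1250, 0.1973, 0.1719]
t=3: π = [0.1250, 0.1941, 0.1816, 0.1250, 0.2031, 0.1711]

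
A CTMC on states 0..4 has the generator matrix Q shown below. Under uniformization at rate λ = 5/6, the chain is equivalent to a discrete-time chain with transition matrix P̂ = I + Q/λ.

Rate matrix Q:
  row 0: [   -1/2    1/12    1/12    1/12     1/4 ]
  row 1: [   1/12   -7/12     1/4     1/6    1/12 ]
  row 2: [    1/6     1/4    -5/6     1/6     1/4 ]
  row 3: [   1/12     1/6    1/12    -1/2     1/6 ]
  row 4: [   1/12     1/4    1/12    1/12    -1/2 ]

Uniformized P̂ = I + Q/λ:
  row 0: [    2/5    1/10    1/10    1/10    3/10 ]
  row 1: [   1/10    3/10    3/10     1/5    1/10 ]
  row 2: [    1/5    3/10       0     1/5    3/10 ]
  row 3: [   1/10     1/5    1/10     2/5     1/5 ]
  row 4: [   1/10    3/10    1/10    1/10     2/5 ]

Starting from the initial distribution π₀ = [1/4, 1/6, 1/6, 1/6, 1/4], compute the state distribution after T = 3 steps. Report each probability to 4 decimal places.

t=0: π = [0.2500, 0.1667, 0.1667, 0.1667, 0.2500]
t=1: π = [0.1917, 0.2333, 0.1167, 0.1833, 0.2750]
t=2: π = [0.1692, 0.2433, 0.1350, 0.1900, 0.2625]
t=3: π = [0.1643, 0.2472, 0.1352, 0.1948, 0.2586]

π = [0.1643, 0.2472, 0.1352, 0.1948, 0.2586]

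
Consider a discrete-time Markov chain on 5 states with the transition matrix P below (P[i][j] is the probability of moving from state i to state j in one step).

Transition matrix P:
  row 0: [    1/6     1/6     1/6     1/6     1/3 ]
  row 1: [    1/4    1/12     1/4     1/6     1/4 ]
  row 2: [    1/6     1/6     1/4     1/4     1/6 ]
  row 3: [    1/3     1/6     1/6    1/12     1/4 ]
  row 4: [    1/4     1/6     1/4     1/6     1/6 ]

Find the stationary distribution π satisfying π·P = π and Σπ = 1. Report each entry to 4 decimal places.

Balance equations π_j = Σ_i π_i·P[i][j]:
  π_0 = 1/6·π_0 + 1/4·π_1 + 1/6·π_2 + 1/3·π_3 + 1/4·π_4
  π_1 = 1/6·π_0 + 1/12·π_1 + 1/6·π_2 + 1/6·π_3 + 1/6·π_4
  π_2 = 1/6·π_0 + 1/4·π_1 + 1/4·π_2 + 1/6·π_3 + 1/4·π_4
  π_3 = 1/6·π_0 + 1/6·π_1 + 1/4·π_2 + 1/12·π_3 + 1/6·π_4
  normalize: π_0 + π_1 + π_2 + π_3 + π_4 = 1
Solving the linear system gives exactly π = [461/2029, 2/13, 440/2029, 346/2029, 6108/26377].

π = [0.2272, 0.1538, 0.2169, 0.1705, 0.2316]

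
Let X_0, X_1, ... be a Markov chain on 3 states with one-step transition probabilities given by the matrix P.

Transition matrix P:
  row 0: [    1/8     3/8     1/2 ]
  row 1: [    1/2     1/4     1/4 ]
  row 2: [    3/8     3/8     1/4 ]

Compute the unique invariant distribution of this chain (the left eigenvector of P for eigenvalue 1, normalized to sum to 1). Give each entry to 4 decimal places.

π = [0.3333, 0.3333, 0.3333]

Balance equations π_j = Σ_i π_i·P[i][j]:
  π_0 = 1/8·π_0 + 1/2·π_1 + 3/8·π_2
  π_1 = 3/8·π_0 + 1/4·π_1 + 3/8·π_2
  normalize: π_0 + π_1 + π_2 = 1
Solving the linear system gives exactly π = [1/3, 1/3, 1/3].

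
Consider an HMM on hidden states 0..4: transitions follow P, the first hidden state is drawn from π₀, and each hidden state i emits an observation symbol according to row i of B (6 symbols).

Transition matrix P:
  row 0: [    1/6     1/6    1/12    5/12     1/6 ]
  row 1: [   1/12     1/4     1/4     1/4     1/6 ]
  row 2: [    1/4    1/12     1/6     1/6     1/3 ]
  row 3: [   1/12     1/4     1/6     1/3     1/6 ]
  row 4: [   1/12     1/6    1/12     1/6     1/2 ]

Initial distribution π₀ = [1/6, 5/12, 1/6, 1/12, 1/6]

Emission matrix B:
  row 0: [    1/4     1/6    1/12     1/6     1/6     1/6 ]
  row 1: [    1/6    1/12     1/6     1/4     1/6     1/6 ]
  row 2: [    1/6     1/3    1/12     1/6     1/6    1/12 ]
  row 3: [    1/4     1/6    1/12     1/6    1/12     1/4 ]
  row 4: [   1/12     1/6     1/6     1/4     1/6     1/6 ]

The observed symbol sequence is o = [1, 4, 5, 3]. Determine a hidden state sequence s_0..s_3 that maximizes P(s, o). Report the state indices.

path = [2, 4, 4, 4]

t=0: δ = [2.778e-02, 3.472e-02, 5.556e-02, 1.389e-02, 2.778e-02]  (obs o_0=1)
t=1: δ = [2.315e-03, 1.447e-03, 1.543e-03, 9.645e-04, 3.086e-03]  ψ = [2, 1, 2, 0, 2]  (obs o_1=4)
t=2: δ = [6.430e-05, 8.573e-05, 3.014e-05, 2.411e-04, 2.572e-04]  ψ = [0, 4, 1, 0, 4]  (obs o_2=5)
t=3: δ = [3.572e-06, 1.507e-05, 6.698e-06, 1.340e-05, 3.215e-05]  ψ = [4, 3, 3, 3, 4]  (obs o_3=3)
backtrack: best end state = 4; path = [2, 4, 4, 4]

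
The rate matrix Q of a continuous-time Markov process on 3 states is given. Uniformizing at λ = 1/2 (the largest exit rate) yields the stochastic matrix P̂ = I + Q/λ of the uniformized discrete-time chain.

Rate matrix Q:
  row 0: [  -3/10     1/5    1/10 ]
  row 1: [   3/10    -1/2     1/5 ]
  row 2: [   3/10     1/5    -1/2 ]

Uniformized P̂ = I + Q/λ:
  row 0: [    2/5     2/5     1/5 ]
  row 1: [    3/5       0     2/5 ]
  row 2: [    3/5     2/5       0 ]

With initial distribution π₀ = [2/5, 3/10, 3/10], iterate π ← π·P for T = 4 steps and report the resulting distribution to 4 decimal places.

t=0: π = [0.4000, 0.3000, 0.3000]
t=1: π = [0.5200, 0.2800, 0.2000]
t=2: π = [0.4960, 0.2880, 0.2160]
t=3: π = [0.5008, 0.2848, 0.2144]
t=4: π = [0.4998, 0.2861, 0.2141]

π = [0.4998, 0.2861, 0.2141]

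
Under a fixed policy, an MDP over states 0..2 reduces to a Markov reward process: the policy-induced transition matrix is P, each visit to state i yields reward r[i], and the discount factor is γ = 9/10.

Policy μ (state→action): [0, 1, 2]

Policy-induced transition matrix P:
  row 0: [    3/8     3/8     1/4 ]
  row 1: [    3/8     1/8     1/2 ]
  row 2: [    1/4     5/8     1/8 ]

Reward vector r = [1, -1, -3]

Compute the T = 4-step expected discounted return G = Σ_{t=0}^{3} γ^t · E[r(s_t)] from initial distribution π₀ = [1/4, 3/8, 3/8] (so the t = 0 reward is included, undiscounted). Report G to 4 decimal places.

t=0: π = [0.2500, 0.3750, 0.3750], E[r] = -1.2500, γ^t·E[r] = -1.250000, running G = -1.250000
t=1: π = [0.3281, 0.3750, 0.2969], E[r] = -0.9375, γ^t·E[r] = -0.843750, running G = -2.093750
t=2: π = [0.3379, 0.3555, 0.3066], E[r] = -0.9375, γ^t·E[r] = -0.759375, running G = -2.853125
t=3: π = [0.3367, 0.3628, 0.3005], E[r] = -0.9277, γ^t·E[r] = -0.676318, running G = -3.529443

G = -3.5294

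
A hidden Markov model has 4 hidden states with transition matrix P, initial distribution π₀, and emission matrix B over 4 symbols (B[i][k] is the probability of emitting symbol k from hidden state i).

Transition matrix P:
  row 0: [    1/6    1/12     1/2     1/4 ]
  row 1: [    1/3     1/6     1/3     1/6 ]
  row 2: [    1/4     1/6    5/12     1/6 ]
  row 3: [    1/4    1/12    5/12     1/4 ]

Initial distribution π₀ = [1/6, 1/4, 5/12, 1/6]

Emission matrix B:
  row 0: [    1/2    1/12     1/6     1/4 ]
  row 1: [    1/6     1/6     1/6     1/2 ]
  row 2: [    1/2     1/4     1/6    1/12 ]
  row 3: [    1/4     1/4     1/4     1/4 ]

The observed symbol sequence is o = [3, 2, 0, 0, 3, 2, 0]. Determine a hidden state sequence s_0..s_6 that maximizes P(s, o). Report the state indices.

path = [1, 0, 2, 2, 1, 0, 2]

t=0: δ = [4.167e-02, 1.250e-01, 3.472e-02, 4.167e-02]  (obs o_0=3)
t=1: δ = [6.944e-03, 3.472e-03, 6.944e-03, 5.208e-03]  ψ = [1, 1, 1, 1]  (obs o_1=2)
t=2: δ = [8.681e-04, 1.929e-04, 1.736e-03, 4.340e-04]  ψ = [2, 2, 0, 0]  (obs o_2=0)
t=3: δ = [2.170e-04, 4.823e-05, 3.617e-04, 7.234e-05]  ψ = [2, 2, 2, 2]  (obs o_3=0)
t=4: δ = [2.261e-05, 3.014e-05, 1.256e-05, 1.507e-05]  ψ = [2, 2, 2, 2]  (obs o_4=3)
t=5: δ = [1.674e-06, 8.372e-07, 1.884e-06, 1.413e-06]  ψ = [1, 1, 0, 0]  (obs o_5=2)
t=6: δ = [2.355e-07, 5.233e-08, 4.186e-07, 1.047e-07]  ψ = [2, 2, 0, 0]  (obs o_6=0)
backtrack: best end state = 2; path = [1, 0, 2, 2, 1, 0, 2]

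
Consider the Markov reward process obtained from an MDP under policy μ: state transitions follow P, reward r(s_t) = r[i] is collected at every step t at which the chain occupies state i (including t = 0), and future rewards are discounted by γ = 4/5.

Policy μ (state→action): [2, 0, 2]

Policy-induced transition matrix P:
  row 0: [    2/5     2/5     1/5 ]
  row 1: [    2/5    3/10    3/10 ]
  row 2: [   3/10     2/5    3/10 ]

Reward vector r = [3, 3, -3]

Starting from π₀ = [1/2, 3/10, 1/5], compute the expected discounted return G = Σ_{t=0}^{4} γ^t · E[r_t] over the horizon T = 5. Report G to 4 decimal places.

t=0: π = [0.5000, 0.3000, 0.2000], E[r] = 1.8000, γ^t·E[r] = 1.800000, running G = 1.800000
t=1: π = [0.3800, 0.3700, 0.2500], E[r] = 1.5000, γ^t·E[r] = 1.200000, running G = 3.000000
t=2: π = [0.3750, 0.3630, 0.2620], E[r] = 1.4280, γ^t·E[r] = 0.913920, running G = 3.913920
t=3: π = [0.3738, 0.3637, 0.2625], E[r] = 1.4250, γ^t·E[r] = 0.729600, running G = 4.643520
t=4: π = [0.3738, 0.3636, 0.2626], E[r] = 1.4243, γ^t·E[r] = 0.583385, running G = 5.226905

G = 5.2269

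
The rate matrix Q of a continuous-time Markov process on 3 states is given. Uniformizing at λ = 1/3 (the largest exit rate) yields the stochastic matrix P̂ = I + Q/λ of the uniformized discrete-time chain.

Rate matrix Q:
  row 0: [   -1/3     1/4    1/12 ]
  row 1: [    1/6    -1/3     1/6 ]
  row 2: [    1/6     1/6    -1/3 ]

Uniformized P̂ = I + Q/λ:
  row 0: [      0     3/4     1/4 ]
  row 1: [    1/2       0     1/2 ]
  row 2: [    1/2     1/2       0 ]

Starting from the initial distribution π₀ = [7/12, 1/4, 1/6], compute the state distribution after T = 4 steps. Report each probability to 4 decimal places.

π = [0.3490, 0.3490, 0.3021]

t=0: π = [0.5833, 0.2500, 0.1667]
t=1: π = [0.2083, 0.5208, 0.2708]
t=2: π = [0.3958, 0.2917, 0.3125]
t=3: π = [0.3021, 0.4531, 0.2448]
t=4: π = [0.3490, 0.3490, 0.3021]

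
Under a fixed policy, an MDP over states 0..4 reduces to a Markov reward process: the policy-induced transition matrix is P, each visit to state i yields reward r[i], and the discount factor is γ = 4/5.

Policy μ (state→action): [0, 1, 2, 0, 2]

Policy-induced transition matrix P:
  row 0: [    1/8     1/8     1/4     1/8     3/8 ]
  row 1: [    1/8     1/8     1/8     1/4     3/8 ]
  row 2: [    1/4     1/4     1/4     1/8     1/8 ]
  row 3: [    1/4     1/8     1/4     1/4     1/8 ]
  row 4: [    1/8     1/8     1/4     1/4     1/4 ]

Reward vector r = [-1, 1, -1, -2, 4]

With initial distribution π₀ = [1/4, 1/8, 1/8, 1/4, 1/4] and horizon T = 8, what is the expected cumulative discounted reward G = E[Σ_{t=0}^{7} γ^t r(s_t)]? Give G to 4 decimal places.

G = 1.2062

t=0: π = [0.2500, 0.1250, 0.1250, 0.2500, 0.2500], E[r] = 0.2500, γ^t·E[r] = 0.250000, running G = 0.250000
t=1: π = [0.1719, 0.1406, 0.2344, 0.2031, 0.2500], E[r] = 0.3281, γ^t·E[r] = 0.262500, running G = 0.512500
t=2: π = [0.1797, 0.1543, 0.2324, 0.1992, 0.2344], E[r] = 0.2813, γ^t·E[r] = 0.180000, running G = 0.692500
t=3: π = [0.1790, 0.1541, 0.2307, 0.1985, 0.2378], E[r] = 0.2986, γ^t·E[r] = 0.152875, running G = 0.845375
t=4: π = [0.1786, 0.1538, 0.2307, 0.1988, 0.2380], E[r] = 0.2988, γ^t·E[r] = 0.122375, running G = 0.967750
t=5: π = [0.1787, 0.1538, 0.2308, 0.1988, 0.2379], E[r] = 0.2982, γ^t·E[r] = 0.097716, running G = 1.065466
t=6: π = [0.1787, 0.1538, 0.2308, 0.1988, 0.2379], E[r] = 0.2982, γ^t·E[r] = 0.078175, running G = 1.143641
t=7: π = [0.1787, 0.1538, 0.2308, 0.1988, 0.2379], E[r] = 0.2982, γ^t·E[r] = 0.062542, running G = 1.206183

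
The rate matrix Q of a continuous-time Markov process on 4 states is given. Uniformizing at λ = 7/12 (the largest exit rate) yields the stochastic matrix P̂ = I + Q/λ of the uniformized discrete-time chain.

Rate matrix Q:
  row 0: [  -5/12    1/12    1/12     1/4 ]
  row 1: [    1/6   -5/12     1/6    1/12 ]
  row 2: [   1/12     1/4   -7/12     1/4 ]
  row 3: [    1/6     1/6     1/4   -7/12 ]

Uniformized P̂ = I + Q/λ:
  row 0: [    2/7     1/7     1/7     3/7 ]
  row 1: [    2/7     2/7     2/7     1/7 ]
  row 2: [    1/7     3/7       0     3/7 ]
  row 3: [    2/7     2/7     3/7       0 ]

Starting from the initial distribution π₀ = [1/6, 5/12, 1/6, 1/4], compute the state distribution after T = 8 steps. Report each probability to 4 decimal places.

t=0: π = [0.1667, 0.4167, 0.1667, 0.2500]
t=1: π = [0.2619, 0.2857, 0.2500, 0.2024]
t=2: π = [0.2500, 0.2840, 0.2058, 0.2602]
t=3: π = [0.2563, 0.2794, 0.2284, 0.2359]
t=4: π = [0.2531, 0.2817, 0.2175, 0.2476]
t=5: π = [0.2546, 0.2806, 0.2228, 0.2419]
t=6: π = [0.2539, 0.2812, 0.2203, 0.2447]
t=7: π = [0.2542, 0.2809, 0.2215, 0.2434]
t=8: π = [0.2541, 0.2810, 0.2209, 0.2440]

π = [0.2541, 0.2810, 0.2209, 0.2440]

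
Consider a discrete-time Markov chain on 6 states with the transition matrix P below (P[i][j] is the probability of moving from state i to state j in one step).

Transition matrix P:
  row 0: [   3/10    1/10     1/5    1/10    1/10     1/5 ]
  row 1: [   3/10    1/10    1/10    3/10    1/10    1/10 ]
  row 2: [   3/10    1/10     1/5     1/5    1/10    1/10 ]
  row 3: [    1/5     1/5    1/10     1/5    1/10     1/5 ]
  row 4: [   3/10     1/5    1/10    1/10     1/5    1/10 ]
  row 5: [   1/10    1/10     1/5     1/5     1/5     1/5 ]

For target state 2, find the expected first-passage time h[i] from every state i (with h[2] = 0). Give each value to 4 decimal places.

First-step conditioning: h[2] = 0; for i ≠ 2, h[i] = 1 + Σ_k P[i][k]·h[k].
  h[0] = 1 + 3/10·h[0] + 1/10·h[1] + 1/10·h[3] + 1/10·h[4] + 1/5·h[5]
  h[1] = 1 + 3/10·h[0] + 1/10·h[1] + 3/10·h[3] + 1/10·h[4] + 1/10·h[5]
  h[3] = 1 + 1/5·h[0] + 1/5·h[1] + 1/5·h[3] + 1/10·h[4] + 1/5·h[5]
  h[4] = 1 + 3/10·h[0] + 1/5·h[1] + 1/10·h[3] + 1/5·h[4] + 1/10·h[5]
  h[5] = 1 + 1/10·h[0] + 1/10·h[1] + 1/5·h[3] + 1/5·h[4] + 1/5·h[5]
Solving the 5×5 linear system over states ≠ 2 gives exactly h = [80260/12693, 30030/4231, 0, 30090/4231, 90050/12693, 82240/12693] (h[2] = 0 is the target).

h = [6.3232, 7.0976, 0.0000, 7.1118, 7.0945, 6.4792]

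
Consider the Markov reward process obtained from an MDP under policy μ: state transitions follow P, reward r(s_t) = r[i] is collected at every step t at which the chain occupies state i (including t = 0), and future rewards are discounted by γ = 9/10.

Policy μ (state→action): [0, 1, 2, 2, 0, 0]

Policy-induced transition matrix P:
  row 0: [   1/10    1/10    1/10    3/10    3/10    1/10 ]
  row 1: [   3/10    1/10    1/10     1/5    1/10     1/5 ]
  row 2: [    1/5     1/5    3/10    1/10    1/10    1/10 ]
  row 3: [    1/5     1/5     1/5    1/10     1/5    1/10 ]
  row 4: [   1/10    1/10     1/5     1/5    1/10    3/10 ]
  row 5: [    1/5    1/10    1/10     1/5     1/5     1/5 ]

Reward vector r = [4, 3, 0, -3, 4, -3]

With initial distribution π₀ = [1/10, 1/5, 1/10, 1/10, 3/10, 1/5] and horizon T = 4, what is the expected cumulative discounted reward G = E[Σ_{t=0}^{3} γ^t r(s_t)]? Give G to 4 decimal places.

t=0: π = [0.1000, 0.2000, 0.1000, 0.1000, 0.3000, 0.2000], E[r] = 1.3000, γ^t·E[r] = 1.300000, running G = 1.300000
t=1: π = [0.1800, 0.1200, 0.1600, 0.1900, 0.1500, 0.2000], E[r] = 0.5100, γ^t·E[r] = 0.459000, running G = 1.759000
t=2: π = [0.1790, 0.1350, 0.1660, 0.1830, 0.1750, 0.1620], E[r] = 0.7860, γ^t·E[r] = 0.636660, running G = 2.395660
t=3: π = [0.1781, 0.1349, 0.1690, 0.1830, 0.1703, 0.1647], E[r] = 0.7552, γ^t·E[r] = 0.550541, running G = 2.946201

G = 2.9462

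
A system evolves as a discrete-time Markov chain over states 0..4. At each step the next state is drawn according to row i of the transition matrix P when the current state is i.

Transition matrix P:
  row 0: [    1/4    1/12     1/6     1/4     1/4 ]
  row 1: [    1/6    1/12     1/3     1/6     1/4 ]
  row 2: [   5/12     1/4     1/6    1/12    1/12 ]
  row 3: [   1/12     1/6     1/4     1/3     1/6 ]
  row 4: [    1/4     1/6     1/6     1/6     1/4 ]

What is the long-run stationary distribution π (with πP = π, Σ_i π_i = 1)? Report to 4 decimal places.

Balance equations π_j = Σ_i π_i·P[i][j]:
  π_0 = 1/4·π_0 + 1/6·π_1 + 5/12·π_2 + 1/12·π_3 + 1/4·π_4
  π_1 = 1/12·π_0 + 1/12·π_1 + 1/4·π_2 + 1/6·π_3 + 1/6·π_4
  π_2 = 1/6·π_0 + 1/3·π_1 + 1/6·π_2 + 1/4·π_3 + 1/6·π_4
  π_3 = 1/4·π_0 + 1/6·π_1 + 1/12·π_2 + 1/3·π_3 + 1/6·π_4
  normalize: π_0 + π_1 + π_2 + π_3 + π_4 = 1
Solving the linear system gives exactly π = [4491/18842, 1428/9421, 3935/18842, 1912/9421, 1868/9421].

π = [0.2384, 0.1516, 0.2088, 0.2030, 0.1983]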